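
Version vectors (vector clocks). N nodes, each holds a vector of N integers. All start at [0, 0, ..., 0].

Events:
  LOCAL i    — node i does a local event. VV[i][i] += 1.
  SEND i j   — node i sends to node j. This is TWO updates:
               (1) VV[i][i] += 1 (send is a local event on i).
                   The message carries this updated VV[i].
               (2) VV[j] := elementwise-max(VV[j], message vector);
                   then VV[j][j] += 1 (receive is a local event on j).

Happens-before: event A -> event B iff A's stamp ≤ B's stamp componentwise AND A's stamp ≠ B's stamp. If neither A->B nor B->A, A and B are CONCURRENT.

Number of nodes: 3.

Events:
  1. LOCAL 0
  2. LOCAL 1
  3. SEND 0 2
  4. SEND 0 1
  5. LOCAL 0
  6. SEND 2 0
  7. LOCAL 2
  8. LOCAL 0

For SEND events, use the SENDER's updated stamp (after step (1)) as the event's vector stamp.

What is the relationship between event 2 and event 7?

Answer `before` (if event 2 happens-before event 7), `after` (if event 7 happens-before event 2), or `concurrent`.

Initial: VV[0]=[0, 0, 0]
Initial: VV[1]=[0, 0, 0]
Initial: VV[2]=[0, 0, 0]
Event 1: LOCAL 0: VV[0][0]++ -> VV[0]=[1, 0, 0]
Event 2: LOCAL 1: VV[1][1]++ -> VV[1]=[0, 1, 0]
Event 3: SEND 0->2: VV[0][0]++ -> VV[0]=[2, 0, 0], msg_vec=[2, 0, 0]; VV[2]=max(VV[2],msg_vec) then VV[2][2]++ -> VV[2]=[2, 0, 1]
Event 4: SEND 0->1: VV[0][0]++ -> VV[0]=[3, 0, 0], msg_vec=[3, 0, 0]; VV[1]=max(VV[1],msg_vec) then VV[1][1]++ -> VV[1]=[3, 2, 0]
Event 5: LOCAL 0: VV[0][0]++ -> VV[0]=[4, 0, 0]
Event 6: SEND 2->0: VV[2][2]++ -> VV[2]=[2, 0, 2], msg_vec=[2, 0, 2]; VV[0]=max(VV[0],msg_vec) then VV[0][0]++ -> VV[0]=[5, 0, 2]
Event 7: LOCAL 2: VV[2][2]++ -> VV[2]=[2, 0, 3]
Event 8: LOCAL 0: VV[0][0]++ -> VV[0]=[6, 0, 2]
Event 2 stamp: [0, 1, 0]
Event 7 stamp: [2, 0, 3]
[0, 1, 0] <= [2, 0, 3]? False
[2, 0, 3] <= [0, 1, 0]? False
Relation: concurrent

Answer: concurrent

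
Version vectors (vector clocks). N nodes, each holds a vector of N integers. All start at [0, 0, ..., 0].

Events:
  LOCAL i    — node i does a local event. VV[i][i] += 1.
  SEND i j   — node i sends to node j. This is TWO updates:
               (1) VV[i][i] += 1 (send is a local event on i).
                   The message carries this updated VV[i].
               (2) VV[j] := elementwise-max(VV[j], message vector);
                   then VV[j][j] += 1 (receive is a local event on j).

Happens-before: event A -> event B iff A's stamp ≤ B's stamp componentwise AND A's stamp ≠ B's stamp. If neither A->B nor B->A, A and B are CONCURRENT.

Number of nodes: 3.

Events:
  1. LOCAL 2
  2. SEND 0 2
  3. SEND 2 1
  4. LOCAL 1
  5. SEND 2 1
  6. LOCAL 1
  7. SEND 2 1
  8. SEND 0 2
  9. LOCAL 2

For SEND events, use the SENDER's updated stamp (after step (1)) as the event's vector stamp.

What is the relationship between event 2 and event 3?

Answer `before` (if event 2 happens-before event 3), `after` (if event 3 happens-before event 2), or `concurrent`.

Answer: before

Derivation:
Initial: VV[0]=[0, 0, 0]
Initial: VV[1]=[0, 0, 0]
Initial: VV[2]=[0, 0, 0]
Event 1: LOCAL 2: VV[2][2]++ -> VV[2]=[0, 0, 1]
Event 2: SEND 0->2: VV[0][0]++ -> VV[0]=[1, 0, 0], msg_vec=[1, 0, 0]; VV[2]=max(VV[2],msg_vec) then VV[2][2]++ -> VV[2]=[1, 0, 2]
Event 3: SEND 2->1: VV[2][2]++ -> VV[2]=[1, 0, 3], msg_vec=[1, 0, 3]; VV[1]=max(VV[1],msg_vec) then VV[1][1]++ -> VV[1]=[1, 1, 3]
Event 4: LOCAL 1: VV[1][1]++ -> VV[1]=[1, 2, 3]
Event 5: SEND 2->1: VV[2][2]++ -> VV[2]=[1, 0, 4], msg_vec=[1, 0, 4]; VV[1]=max(VV[1],msg_vec) then VV[1][1]++ -> VV[1]=[1, 3, 4]
Event 6: LOCAL 1: VV[1][1]++ -> VV[1]=[1, 4, 4]
Event 7: SEND 2->1: VV[2][2]++ -> VV[2]=[1, 0, 5], msg_vec=[1, 0, 5]; VV[1]=max(VV[1],msg_vec) then VV[1][1]++ -> VV[1]=[1, 5, 5]
Event 8: SEND 0->2: VV[0][0]++ -> VV[0]=[2, 0, 0], msg_vec=[2, 0, 0]; VV[2]=max(VV[2],msg_vec) then VV[2][2]++ -> VV[2]=[2, 0, 6]
Event 9: LOCAL 2: VV[2][2]++ -> VV[2]=[2, 0, 7]
Event 2 stamp: [1, 0, 0]
Event 3 stamp: [1, 0, 3]
[1, 0, 0] <= [1, 0, 3]? True
[1, 0, 3] <= [1, 0, 0]? False
Relation: before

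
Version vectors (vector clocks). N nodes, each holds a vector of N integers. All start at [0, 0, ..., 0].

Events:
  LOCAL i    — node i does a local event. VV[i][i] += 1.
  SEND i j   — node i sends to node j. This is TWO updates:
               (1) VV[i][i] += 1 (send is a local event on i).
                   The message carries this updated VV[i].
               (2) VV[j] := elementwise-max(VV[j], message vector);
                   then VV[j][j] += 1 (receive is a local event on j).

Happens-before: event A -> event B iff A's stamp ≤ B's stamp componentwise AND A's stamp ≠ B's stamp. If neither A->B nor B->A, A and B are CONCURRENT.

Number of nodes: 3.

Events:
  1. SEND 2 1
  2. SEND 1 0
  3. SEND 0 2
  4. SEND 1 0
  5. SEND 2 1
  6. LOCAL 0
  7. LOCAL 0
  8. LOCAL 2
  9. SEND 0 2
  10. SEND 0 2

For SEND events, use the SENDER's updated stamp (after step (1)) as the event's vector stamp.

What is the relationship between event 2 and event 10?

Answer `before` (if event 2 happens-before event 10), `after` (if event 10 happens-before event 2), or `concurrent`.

Initial: VV[0]=[0, 0, 0]
Initial: VV[1]=[0, 0, 0]
Initial: VV[2]=[0, 0, 0]
Event 1: SEND 2->1: VV[2][2]++ -> VV[2]=[0, 0, 1], msg_vec=[0, 0, 1]; VV[1]=max(VV[1],msg_vec) then VV[1][1]++ -> VV[1]=[0, 1, 1]
Event 2: SEND 1->0: VV[1][1]++ -> VV[1]=[0, 2, 1], msg_vec=[0, 2, 1]; VV[0]=max(VV[0],msg_vec) then VV[0][0]++ -> VV[0]=[1, 2, 1]
Event 3: SEND 0->2: VV[0][0]++ -> VV[0]=[2, 2, 1], msg_vec=[2, 2, 1]; VV[2]=max(VV[2],msg_vec) then VV[2][2]++ -> VV[2]=[2, 2, 2]
Event 4: SEND 1->0: VV[1][1]++ -> VV[1]=[0, 3, 1], msg_vec=[0, 3, 1]; VV[0]=max(VV[0],msg_vec) then VV[0][0]++ -> VV[0]=[3, 3, 1]
Event 5: SEND 2->1: VV[2][2]++ -> VV[2]=[2, 2, 3], msg_vec=[2, 2, 3]; VV[1]=max(VV[1],msg_vec) then VV[1][1]++ -> VV[1]=[2, 4, 3]
Event 6: LOCAL 0: VV[0][0]++ -> VV[0]=[4, 3, 1]
Event 7: LOCAL 0: VV[0][0]++ -> VV[0]=[5, 3, 1]
Event 8: LOCAL 2: VV[2][2]++ -> VV[2]=[2, 2, 4]
Event 9: SEND 0->2: VV[0][0]++ -> VV[0]=[6, 3, 1], msg_vec=[6, 3, 1]; VV[2]=max(VV[2],msg_vec) then VV[2][2]++ -> VV[2]=[6, 3, 5]
Event 10: SEND 0->2: VV[0][0]++ -> VV[0]=[7, 3, 1], msg_vec=[7, 3, 1]; VV[2]=max(VV[2],msg_vec) then VV[2][2]++ -> VV[2]=[7, 3, 6]
Event 2 stamp: [0, 2, 1]
Event 10 stamp: [7, 3, 1]
[0, 2, 1] <= [7, 3, 1]? True
[7, 3, 1] <= [0, 2, 1]? False
Relation: before

Answer: before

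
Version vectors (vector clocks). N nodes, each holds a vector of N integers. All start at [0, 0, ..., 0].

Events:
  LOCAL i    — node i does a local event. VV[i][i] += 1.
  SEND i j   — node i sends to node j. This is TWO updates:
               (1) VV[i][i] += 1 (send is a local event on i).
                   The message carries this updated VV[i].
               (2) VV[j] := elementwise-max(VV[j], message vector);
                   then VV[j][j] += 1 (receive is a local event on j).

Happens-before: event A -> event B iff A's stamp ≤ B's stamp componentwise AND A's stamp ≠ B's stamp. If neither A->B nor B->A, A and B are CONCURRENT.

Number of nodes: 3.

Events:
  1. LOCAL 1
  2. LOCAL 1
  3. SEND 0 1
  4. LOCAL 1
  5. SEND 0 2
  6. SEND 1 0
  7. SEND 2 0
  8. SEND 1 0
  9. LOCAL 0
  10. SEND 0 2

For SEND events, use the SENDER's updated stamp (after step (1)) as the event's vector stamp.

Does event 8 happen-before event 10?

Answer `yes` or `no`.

Initial: VV[0]=[0, 0, 0]
Initial: VV[1]=[0, 0, 0]
Initial: VV[2]=[0, 0, 0]
Event 1: LOCAL 1: VV[1][1]++ -> VV[1]=[0, 1, 0]
Event 2: LOCAL 1: VV[1][1]++ -> VV[1]=[0, 2, 0]
Event 3: SEND 0->1: VV[0][0]++ -> VV[0]=[1, 0, 0], msg_vec=[1, 0, 0]; VV[1]=max(VV[1],msg_vec) then VV[1][1]++ -> VV[1]=[1, 3, 0]
Event 4: LOCAL 1: VV[1][1]++ -> VV[1]=[1, 4, 0]
Event 5: SEND 0->2: VV[0][0]++ -> VV[0]=[2, 0, 0], msg_vec=[2, 0, 0]; VV[2]=max(VV[2],msg_vec) then VV[2][2]++ -> VV[2]=[2, 0, 1]
Event 6: SEND 1->0: VV[1][1]++ -> VV[1]=[1, 5, 0], msg_vec=[1, 5, 0]; VV[0]=max(VV[0],msg_vec) then VV[0][0]++ -> VV[0]=[3, 5, 0]
Event 7: SEND 2->0: VV[2][2]++ -> VV[2]=[2, 0, 2], msg_vec=[2, 0, 2]; VV[0]=max(VV[0],msg_vec) then VV[0][0]++ -> VV[0]=[4, 5, 2]
Event 8: SEND 1->0: VV[1][1]++ -> VV[1]=[1, 6, 0], msg_vec=[1, 6, 0]; VV[0]=max(VV[0],msg_vec) then VV[0][0]++ -> VV[0]=[5, 6, 2]
Event 9: LOCAL 0: VV[0][0]++ -> VV[0]=[6, 6, 2]
Event 10: SEND 0->2: VV[0][0]++ -> VV[0]=[7, 6, 2], msg_vec=[7, 6, 2]; VV[2]=max(VV[2],msg_vec) then VV[2][2]++ -> VV[2]=[7, 6, 3]
Event 8 stamp: [1, 6, 0]
Event 10 stamp: [7, 6, 2]
[1, 6, 0] <= [7, 6, 2]? True. Equal? False. Happens-before: True

Answer: yes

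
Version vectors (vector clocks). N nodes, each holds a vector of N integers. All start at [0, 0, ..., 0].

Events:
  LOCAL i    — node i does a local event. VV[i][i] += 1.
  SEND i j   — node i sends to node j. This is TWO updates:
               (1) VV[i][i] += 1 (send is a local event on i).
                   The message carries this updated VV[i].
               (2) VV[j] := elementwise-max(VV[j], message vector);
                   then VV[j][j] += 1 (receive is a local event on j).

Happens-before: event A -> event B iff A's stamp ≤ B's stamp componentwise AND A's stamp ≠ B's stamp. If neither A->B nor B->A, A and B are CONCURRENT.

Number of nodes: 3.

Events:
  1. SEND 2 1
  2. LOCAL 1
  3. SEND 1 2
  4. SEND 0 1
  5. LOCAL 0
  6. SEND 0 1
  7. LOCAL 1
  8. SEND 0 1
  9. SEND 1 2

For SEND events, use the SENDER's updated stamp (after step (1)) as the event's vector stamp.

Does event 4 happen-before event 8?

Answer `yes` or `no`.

Initial: VV[0]=[0, 0, 0]
Initial: VV[1]=[0, 0, 0]
Initial: VV[2]=[0, 0, 0]
Event 1: SEND 2->1: VV[2][2]++ -> VV[2]=[0, 0, 1], msg_vec=[0, 0, 1]; VV[1]=max(VV[1],msg_vec) then VV[1][1]++ -> VV[1]=[0, 1, 1]
Event 2: LOCAL 1: VV[1][1]++ -> VV[1]=[0, 2, 1]
Event 3: SEND 1->2: VV[1][1]++ -> VV[1]=[0, 3, 1], msg_vec=[0, 3, 1]; VV[2]=max(VV[2],msg_vec) then VV[2][2]++ -> VV[2]=[0, 3, 2]
Event 4: SEND 0->1: VV[0][0]++ -> VV[0]=[1, 0, 0], msg_vec=[1, 0, 0]; VV[1]=max(VV[1],msg_vec) then VV[1][1]++ -> VV[1]=[1, 4, 1]
Event 5: LOCAL 0: VV[0][0]++ -> VV[0]=[2, 0, 0]
Event 6: SEND 0->1: VV[0][0]++ -> VV[0]=[3, 0, 0], msg_vec=[3, 0, 0]; VV[1]=max(VV[1],msg_vec) then VV[1][1]++ -> VV[1]=[3, 5, 1]
Event 7: LOCAL 1: VV[1][1]++ -> VV[1]=[3, 6, 1]
Event 8: SEND 0->1: VV[0][0]++ -> VV[0]=[4, 0, 0], msg_vec=[4, 0, 0]; VV[1]=max(VV[1],msg_vec) then VV[1][1]++ -> VV[1]=[4, 7, 1]
Event 9: SEND 1->2: VV[1][1]++ -> VV[1]=[4, 8, 1], msg_vec=[4, 8, 1]; VV[2]=max(VV[2],msg_vec) then VV[2][2]++ -> VV[2]=[4, 8, 3]
Event 4 stamp: [1, 0, 0]
Event 8 stamp: [4, 0, 0]
[1, 0, 0] <= [4, 0, 0]? True. Equal? False. Happens-before: True

Answer: yes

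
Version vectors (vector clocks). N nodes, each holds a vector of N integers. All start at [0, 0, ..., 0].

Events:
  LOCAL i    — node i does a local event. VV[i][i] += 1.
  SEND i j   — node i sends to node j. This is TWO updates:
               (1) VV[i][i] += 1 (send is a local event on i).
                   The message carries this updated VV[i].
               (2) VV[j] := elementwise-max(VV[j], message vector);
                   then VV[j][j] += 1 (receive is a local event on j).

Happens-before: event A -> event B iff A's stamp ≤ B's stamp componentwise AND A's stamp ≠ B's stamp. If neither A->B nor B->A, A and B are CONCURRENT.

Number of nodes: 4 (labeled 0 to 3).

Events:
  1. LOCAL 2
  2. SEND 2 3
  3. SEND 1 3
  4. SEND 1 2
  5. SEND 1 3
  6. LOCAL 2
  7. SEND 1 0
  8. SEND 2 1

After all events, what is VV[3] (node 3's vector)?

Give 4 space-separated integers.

Initial: VV[0]=[0, 0, 0, 0]
Initial: VV[1]=[0, 0, 0, 0]
Initial: VV[2]=[0, 0, 0, 0]
Initial: VV[3]=[0, 0, 0, 0]
Event 1: LOCAL 2: VV[2][2]++ -> VV[2]=[0, 0, 1, 0]
Event 2: SEND 2->3: VV[2][2]++ -> VV[2]=[0, 0, 2, 0], msg_vec=[0, 0, 2, 0]; VV[3]=max(VV[3],msg_vec) then VV[3][3]++ -> VV[3]=[0, 0, 2, 1]
Event 3: SEND 1->3: VV[1][1]++ -> VV[1]=[0, 1, 0, 0], msg_vec=[0, 1, 0, 0]; VV[3]=max(VV[3],msg_vec) then VV[3][3]++ -> VV[3]=[0, 1, 2, 2]
Event 4: SEND 1->2: VV[1][1]++ -> VV[1]=[0, 2, 0, 0], msg_vec=[0, 2, 0, 0]; VV[2]=max(VV[2],msg_vec) then VV[2][2]++ -> VV[2]=[0, 2, 3, 0]
Event 5: SEND 1->3: VV[1][1]++ -> VV[1]=[0, 3, 0, 0], msg_vec=[0, 3, 0, 0]; VV[3]=max(VV[3],msg_vec) then VV[3][3]++ -> VV[3]=[0, 3, 2, 3]
Event 6: LOCAL 2: VV[2][2]++ -> VV[2]=[0, 2, 4, 0]
Event 7: SEND 1->0: VV[1][1]++ -> VV[1]=[0, 4, 0, 0], msg_vec=[0, 4, 0, 0]; VV[0]=max(VV[0],msg_vec) then VV[0][0]++ -> VV[0]=[1, 4, 0, 0]
Event 8: SEND 2->1: VV[2][2]++ -> VV[2]=[0, 2, 5, 0], msg_vec=[0, 2, 5, 0]; VV[1]=max(VV[1],msg_vec) then VV[1][1]++ -> VV[1]=[0, 5, 5, 0]
Final vectors: VV[0]=[1, 4, 0, 0]; VV[1]=[0, 5, 5, 0]; VV[2]=[0, 2, 5, 0]; VV[3]=[0, 3, 2, 3]

Answer: 0 3 2 3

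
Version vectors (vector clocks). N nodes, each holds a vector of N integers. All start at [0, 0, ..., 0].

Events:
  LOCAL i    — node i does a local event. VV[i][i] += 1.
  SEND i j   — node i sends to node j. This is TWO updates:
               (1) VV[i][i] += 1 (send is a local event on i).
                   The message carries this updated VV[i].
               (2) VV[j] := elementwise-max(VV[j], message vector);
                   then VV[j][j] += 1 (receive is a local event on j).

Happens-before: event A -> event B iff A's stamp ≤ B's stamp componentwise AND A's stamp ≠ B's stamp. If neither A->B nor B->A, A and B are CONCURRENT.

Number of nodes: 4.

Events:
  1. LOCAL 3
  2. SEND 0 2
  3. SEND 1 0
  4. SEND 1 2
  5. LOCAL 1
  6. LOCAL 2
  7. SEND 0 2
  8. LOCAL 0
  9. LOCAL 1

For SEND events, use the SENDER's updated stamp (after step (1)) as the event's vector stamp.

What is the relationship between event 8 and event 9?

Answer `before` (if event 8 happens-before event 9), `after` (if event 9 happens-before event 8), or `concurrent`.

Initial: VV[0]=[0, 0, 0, 0]
Initial: VV[1]=[0, 0, 0, 0]
Initial: VV[2]=[0, 0, 0, 0]
Initial: VV[3]=[0, 0, 0, 0]
Event 1: LOCAL 3: VV[3][3]++ -> VV[3]=[0, 0, 0, 1]
Event 2: SEND 0->2: VV[0][0]++ -> VV[0]=[1, 0, 0, 0], msg_vec=[1, 0, 0, 0]; VV[2]=max(VV[2],msg_vec) then VV[2][2]++ -> VV[2]=[1, 0, 1, 0]
Event 3: SEND 1->0: VV[1][1]++ -> VV[1]=[0, 1, 0, 0], msg_vec=[0, 1, 0, 0]; VV[0]=max(VV[0],msg_vec) then VV[0][0]++ -> VV[0]=[2, 1, 0, 0]
Event 4: SEND 1->2: VV[1][1]++ -> VV[1]=[0, 2, 0, 0], msg_vec=[0, 2, 0, 0]; VV[2]=max(VV[2],msg_vec) then VV[2][2]++ -> VV[2]=[1, 2, 2, 0]
Event 5: LOCAL 1: VV[1][1]++ -> VV[1]=[0, 3, 0, 0]
Event 6: LOCAL 2: VV[2][2]++ -> VV[2]=[1, 2, 3, 0]
Event 7: SEND 0->2: VV[0][0]++ -> VV[0]=[3, 1, 0, 0], msg_vec=[3, 1, 0, 0]; VV[2]=max(VV[2],msg_vec) then VV[2][2]++ -> VV[2]=[3, 2, 4, 0]
Event 8: LOCAL 0: VV[0][0]++ -> VV[0]=[4, 1, 0, 0]
Event 9: LOCAL 1: VV[1][1]++ -> VV[1]=[0, 4, 0, 0]
Event 8 stamp: [4, 1, 0, 0]
Event 9 stamp: [0, 4, 0, 0]
[4, 1, 0, 0] <= [0, 4, 0, 0]? False
[0, 4, 0, 0] <= [4, 1, 0, 0]? False
Relation: concurrent

Answer: concurrent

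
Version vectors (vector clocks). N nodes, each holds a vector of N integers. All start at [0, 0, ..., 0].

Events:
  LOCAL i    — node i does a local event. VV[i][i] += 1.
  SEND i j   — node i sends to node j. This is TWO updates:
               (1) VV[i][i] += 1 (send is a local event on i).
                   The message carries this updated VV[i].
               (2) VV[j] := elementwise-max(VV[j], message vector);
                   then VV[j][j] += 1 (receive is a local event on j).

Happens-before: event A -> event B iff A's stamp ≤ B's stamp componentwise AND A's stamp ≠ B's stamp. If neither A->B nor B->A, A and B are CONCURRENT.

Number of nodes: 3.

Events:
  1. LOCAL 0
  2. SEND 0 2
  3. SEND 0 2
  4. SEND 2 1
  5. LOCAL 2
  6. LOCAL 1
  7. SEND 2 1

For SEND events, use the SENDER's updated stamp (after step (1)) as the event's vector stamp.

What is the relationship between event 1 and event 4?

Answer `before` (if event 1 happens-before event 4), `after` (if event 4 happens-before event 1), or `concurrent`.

Answer: before

Derivation:
Initial: VV[0]=[0, 0, 0]
Initial: VV[1]=[0, 0, 0]
Initial: VV[2]=[0, 0, 0]
Event 1: LOCAL 0: VV[0][0]++ -> VV[0]=[1, 0, 0]
Event 2: SEND 0->2: VV[0][0]++ -> VV[0]=[2, 0, 0], msg_vec=[2, 0, 0]; VV[2]=max(VV[2],msg_vec) then VV[2][2]++ -> VV[2]=[2, 0, 1]
Event 3: SEND 0->2: VV[0][0]++ -> VV[0]=[3, 0, 0], msg_vec=[3, 0, 0]; VV[2]=max(VV[2],msg_vec) then VV[2][2]++ -> VV[2]=[3, 0, 2]
Event 4: SEND 2->1: VV[2][2]++ -> VV[2]=[3, 0, 3], msg_vec=[3, 0, 3]; VV[1]=max(VV[1],msg_vec) then VV[1][1]++ -> VV[1]=[3, 1, 3]
Event 5: LOCAL 2: VV[2][2]++ -> VV[2]=[3, 0, 4]
Event 6: LOCAL 1: VV[1][1]++ -> VV[1]=[3, 2, 3]
Event 7: SEND 2->1: VV[2][2]++ -> VV[2]=[3, 0, 5], msg_vec=[3, 0, 5]; VV[1]=max(VV[1],msg_vec) then VV[1][1]++ -> VV[1]=[3, 3, 5]
Event 1 stamp: [1, 0, 0]
Event 4 stamp: [3, 0, 3]
[1, 0, 0] <= [3, 0, 3]? True
[3, 0, 3] <= [1, 0, 0]? False
Relation: before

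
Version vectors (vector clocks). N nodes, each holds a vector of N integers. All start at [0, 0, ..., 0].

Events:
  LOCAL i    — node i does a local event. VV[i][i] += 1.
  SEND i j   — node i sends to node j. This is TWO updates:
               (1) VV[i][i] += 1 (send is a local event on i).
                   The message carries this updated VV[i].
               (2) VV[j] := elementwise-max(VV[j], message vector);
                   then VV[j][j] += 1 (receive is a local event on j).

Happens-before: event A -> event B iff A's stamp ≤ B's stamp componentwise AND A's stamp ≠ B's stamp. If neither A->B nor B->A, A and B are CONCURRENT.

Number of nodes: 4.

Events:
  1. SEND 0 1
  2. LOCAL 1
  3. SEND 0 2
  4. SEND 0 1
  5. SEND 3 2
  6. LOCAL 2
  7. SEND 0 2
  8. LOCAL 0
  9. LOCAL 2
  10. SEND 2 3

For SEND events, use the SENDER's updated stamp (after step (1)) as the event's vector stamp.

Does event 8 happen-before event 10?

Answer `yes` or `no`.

Initial: VV[0]=[0, 0, 0, 0]
Initial: VV[1]=[0, 0, 0, 0]
Initial: VV[2]=[0, 0, 0, 0]
Initial: VV[3]=[0, 0, 0, 0]
Event 1: SEND 0->1: VV[0][0]++ -> VV[0]=[1, 0, 0, 0], msg_vec=[1, 0, 0, 0]; VV[1]=max(VV[1],msg_vec) then VV[1][1]++ -> VV[1]=[1, 1, 0, 0]
Event 2: LOCAL 1: VV[1][1]++ -> VV[1]=[1, 2, 0, 0]
Event 3: SEND 0->2: VV[0][0]++ -> VV[0]=[2, 0, 0, 0], msg_vec=[2, 0, 0, 0]; VV[2]=max(VV[2],msg_vec) then VV[2][2]++ -> VV[2]=[2, 0, 1, 0]
Event 4: SEND 0->1: VV[0][0]++ -> VV[0]=[3, 0, 0, 0], msg_vec=[3, 0, 0, 0]; VV[1]=max(VV[1],msg_vec) then VV[1][1]++ -> VV[1]=[3, 3, 0, 0]
Event 5: SEND 3->2: VV[3][3]++ -> VV[3]=[0, 0, 0, 1], msg_vec=[0, 0, 0, 1]; VV[2]=max(VV[2],msg_vec) then VV[2][2]++ -> VV[2]=[2, 0, 2, 1]
Event 6: LOCAL 2: VV[2][2]++ -> VV[2]=[2, 0, 3, 1]
Event 7: SEND 0->2: VV[0][0]++ -> VV[0]=[4, 0, 0, 0], msg_vec=[4, 0, 0, 0]; VV[2]=max(VV[2],msg_vec) then VV[2][2]++ -> VV[2]=[4, 0, 4, 1]
Event 8: LOCAL 0: VV[0][0]++ -> VV[0]=[5, 0, 0, 0]
Event 9: LOCAL 2: VV[2][2]++ -> VV[2]=[4, 0, 5, 1]
Event 10: SEND 2->3: VV[2][2]++ -> VV[2]=[4, 0, 6, 1], msg_vec=[4, 0, 6, 1]; VV[3]=max(VV[3],msg_vec) then VV[3][3]++ -> VV[3]=[4, 0, 6, 2]
Event 8 stamp: [5, 0, 0, 0]
Event 10 stamp: [4, 0, 6, 1]
[5, 0, 0, 0] <= [4, 0, 6, 1]? False. Equal? False. Happens-before: False

Answer: no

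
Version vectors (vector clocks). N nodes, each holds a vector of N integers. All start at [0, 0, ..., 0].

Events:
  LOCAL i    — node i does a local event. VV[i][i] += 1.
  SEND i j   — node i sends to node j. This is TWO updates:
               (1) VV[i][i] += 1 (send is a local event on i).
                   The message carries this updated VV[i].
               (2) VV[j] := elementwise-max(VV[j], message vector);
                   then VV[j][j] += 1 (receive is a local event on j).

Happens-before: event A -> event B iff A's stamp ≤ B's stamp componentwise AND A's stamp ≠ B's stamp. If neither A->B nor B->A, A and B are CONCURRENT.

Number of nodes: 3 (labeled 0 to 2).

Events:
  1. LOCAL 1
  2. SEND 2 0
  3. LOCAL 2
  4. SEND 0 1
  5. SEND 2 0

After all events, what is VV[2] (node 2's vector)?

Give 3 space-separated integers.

Answer: 0 0 3

Derivation:
Initial: VV[0]=[0, 0, 0]
Initial: VV[1]=[0, 0, 0]
Initial: VV[2]=[0, 0, 0]
Event 1: LOCAL 1: VV[1][1]++ -> VV[1]=[0, 1, 0]
Event 2: SEND 2->0: VV[2][2]++ -> VV[2]=[0, 0, 1], msg_vec=[0, 0, 1]; VV[0]=max(VV[0],msg_vec) then VV[0][0]++ -> VV[0]=[1, 0, 1]
Event 3: LOCAL 2: VV[2][2]++ -> VV[2]=[0, 0, 2]
Event 4: SEND 0->1: VV[0][0]++ -> VV[0]=[2, 0, 1], msg_vec=[2, 0, 1]; VV[1]=max(VV[1],msg_vec) then VV[1][1]++ -> VV[1]=[2, 2, 1]
Event 5: SEND 2->0: VV[2][2]++ -> VV[2]=[0, 0, 3], msg_vec=[0, 0, 3]; VV[0]=max(VV[0],msg_vec) then VV[0][0]++ -> VV[0]=[3, 0, 3]
Final vectors: VV[0]=[3, 0, 3]; VV[1]=[2, 2, 1]; VV[2]=[0, 0, 3]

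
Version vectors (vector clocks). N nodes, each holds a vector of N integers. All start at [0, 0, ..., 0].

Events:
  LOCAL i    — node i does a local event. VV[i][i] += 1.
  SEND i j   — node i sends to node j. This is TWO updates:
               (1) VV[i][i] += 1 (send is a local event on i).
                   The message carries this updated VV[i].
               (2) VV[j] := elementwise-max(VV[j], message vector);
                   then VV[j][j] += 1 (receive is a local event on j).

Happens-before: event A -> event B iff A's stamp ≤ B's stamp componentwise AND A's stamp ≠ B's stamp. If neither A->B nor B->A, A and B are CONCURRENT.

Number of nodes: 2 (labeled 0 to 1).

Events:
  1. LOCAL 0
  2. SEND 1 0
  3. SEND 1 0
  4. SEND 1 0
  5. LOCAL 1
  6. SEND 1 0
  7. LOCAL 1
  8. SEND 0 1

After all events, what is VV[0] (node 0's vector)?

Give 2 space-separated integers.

Answer: 6 5

Derivation:
Initial: VV[0]=[0, 0]
Initial: VV[1]=[0, 0]
Event 1: LOCAL 0: VV[0][0]++ -> VV[0]=[1, 0]
Event 2: SEND 1->0: VV[1][1]++ -> VV[1]=[0, 1], msg_vec=[0, 1]; VV[0]=max(VV[0],msg_vec) then VV[0][0]++ -> VV[0]=[2, 1]
Event 3: SEND 1->0: VV[1][1]++ -> VV[1]=[0, 2], msg_vec=[0, 2]; VV[0]=max(VV[0],msg_vec) then VV[0][0]++ -> VV[0]=[3, 2]
Event 4: SEND 1->0: VV[1][1]++ -> VV[1]=[0, 3], msg_vec=[0, 3]; VV[0]=max(VV[0],msg_vec) then VV[0][0]++ -> VV[0]=[4, 3]
Event 5: LOCAL 1: VV[1][1]++ -> VV[1]=[0, 4]
Event 6: SEND 1->0: VV[1][1]++ -> VV[1]=[0, 5], msg_vec=[0, 5]; VV[0]=max(VV[0],msg_vec) then VV[0][0]++ -> VV[0]=[5, 5]
Event 7: LOCAL 1: VV[1][1]++ -> VV[1]=[0, 6]
Event 8: SEND 0->1: VV[0][0]++ -> VV[0]=[6, 5], msg_vec=[6, 5]; VV[1]=max(VV[1],msg_vec) then VV[1][1]++ -> VV[1]=[6, 7]
Final vectors: VV[0]=[6, 5]; VV[1]=[6, 7]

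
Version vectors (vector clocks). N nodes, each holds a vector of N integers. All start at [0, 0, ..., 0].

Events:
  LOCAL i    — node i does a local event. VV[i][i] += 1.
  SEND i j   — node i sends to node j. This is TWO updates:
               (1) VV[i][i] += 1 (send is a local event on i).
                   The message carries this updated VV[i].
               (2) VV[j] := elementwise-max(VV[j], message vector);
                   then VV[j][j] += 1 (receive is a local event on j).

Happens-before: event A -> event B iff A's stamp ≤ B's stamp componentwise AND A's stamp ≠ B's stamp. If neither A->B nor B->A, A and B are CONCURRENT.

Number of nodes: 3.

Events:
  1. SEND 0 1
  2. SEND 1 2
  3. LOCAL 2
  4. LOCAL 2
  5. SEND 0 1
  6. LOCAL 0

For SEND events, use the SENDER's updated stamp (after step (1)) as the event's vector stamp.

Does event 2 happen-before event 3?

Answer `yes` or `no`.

Answer: yes

Derivation:
Initial: VV[0]=[0, 0, 0]
Initial: VV[1]=[0, 0, 0]
Initial: VV[2]=[0, 0, 0]
Event 1: SEND 0->1: VV[0][0]++ -> VV[0]=[1, 0, 0], msg_vec=[1, 0, 0]; VV[1]=max(VV[1],msg_vec) then VV[1][1]++ -> VV[1]=[1, 1, 0]
Event 2: SEND 1->2: VV[1][1]++ -> VV[1]=[1, 2, 0], msg_vec=[1, 2, 0]; VV[2]=max(VV[2],msg_vec) then VV[2][2]++ -> VV[2]=[1, 2, 1]
Event 3: LOCAL 2: VV[2][2]++ -> VV[2]=[1, 2, 2]
Event 4: LOCAL 2: VV[2][2]++ -> VV[2]=[1, 2, 3]
Event 5: SEND 0->1: VV[0][0]++ -> VV[0]=[2, 0, 0], msg_vec=[2, 0, 0]; VV[1]=max(VV[1],msg_vec) then VV[1][1]++ -> VV[1]=[2, 3, 0]
Event 6: LOCAL 0: VV[0][0]++ -> VV[0]=[3, 0, 0]
Event 2 stamp: [1, 2, 0]
Event 3 stamp: [1, 2, 2]
[1, 2, 0] <= [1, 2, 2]? True. Equal? False. Happens-before: True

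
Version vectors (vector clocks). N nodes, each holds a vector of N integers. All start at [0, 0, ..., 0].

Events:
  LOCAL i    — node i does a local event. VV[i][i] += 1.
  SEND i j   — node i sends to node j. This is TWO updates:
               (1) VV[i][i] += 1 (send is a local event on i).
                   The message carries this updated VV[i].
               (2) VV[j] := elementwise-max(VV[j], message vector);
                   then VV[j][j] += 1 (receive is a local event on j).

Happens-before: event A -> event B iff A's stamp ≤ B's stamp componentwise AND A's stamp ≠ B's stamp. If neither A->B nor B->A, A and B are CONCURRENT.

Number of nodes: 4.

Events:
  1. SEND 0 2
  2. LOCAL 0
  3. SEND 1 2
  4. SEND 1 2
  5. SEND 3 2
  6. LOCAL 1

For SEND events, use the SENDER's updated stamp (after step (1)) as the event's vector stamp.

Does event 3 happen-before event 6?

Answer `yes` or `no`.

Initial: VV[0]=[0, 0, 0, 0]
Initial: VV[1]=[0, 0, 0, 0]
Initial: VV[2]=[0, 0, 0, 0]
Initial: VV[3]=[0, 0, 0, 0]
Event 1: SEND 0->2: VV[0][0]++ -> VV[0]=[1, 0, 0, 0], msg_vec=[1, 0, 0, 0]; VV[2]=max(VV[2],msg_vec) then VV[2][2]++ -> VV[2]=[1, 0, 1, 0]
Event 2: LOCAL 0: VV[0][0]++ -> VV[0]=[2, 0, 0, 0]
Event 3: SEND 1->2: VV[1][1]++ -> VV[1]=[0, 1, 0, 0], msg_vec=[0, 1, 0, 0]; VV[2]=max(VV[2],msg_vec) then VV[2][2]++ -> VV[2]=[1, 1, 2, 0]
Event 4: SEND 1->2: VV[1][1]++ -> VV[1]=[0, 2, 0, 0], msg_vec=[0, 2, 0, 0]; VV[2]=max(VV[2],msg_vec) then VV[2][2]++ -> VV[2]=[1, 2, 3, 0]
Event 5: SEND 3->2: VV[3][3]++ -> VV[3]=[0, 0, 0, 1], msg_vec=[0, 0, 0, 1]; VV[2]=max(VV[2],msg_vec) then VV[2][2]++ -> VV[2]=[1, 2, 4, 1]
Event 6: LOCAL 1: VV[1][1]++ -> VV[1]=[0, 3, 0, 0]
Event 3 stamp: [0, 1, 0, 0]
Event 6 stamp: [0, 3, 0, 0]
[0, 1, 0, 0] <= [0, 3, 0, 0]? True. Equal? False. Happens-before: True

Answer: yes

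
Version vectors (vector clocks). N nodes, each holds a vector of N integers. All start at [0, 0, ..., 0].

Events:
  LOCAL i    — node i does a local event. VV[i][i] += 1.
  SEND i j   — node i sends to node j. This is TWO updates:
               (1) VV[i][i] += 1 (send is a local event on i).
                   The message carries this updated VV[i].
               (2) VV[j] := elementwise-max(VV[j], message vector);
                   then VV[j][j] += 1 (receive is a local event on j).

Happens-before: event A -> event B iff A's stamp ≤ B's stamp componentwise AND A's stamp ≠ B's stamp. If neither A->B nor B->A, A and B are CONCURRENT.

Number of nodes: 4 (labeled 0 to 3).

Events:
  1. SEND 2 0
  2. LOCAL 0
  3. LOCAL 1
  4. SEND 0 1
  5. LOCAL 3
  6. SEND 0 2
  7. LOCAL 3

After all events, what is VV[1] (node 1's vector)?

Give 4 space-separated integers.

Answer: 3 2 1 0

Derivation:
Initial: VV[0]=[0, 0, 0, 0]
Initial: VV[1]=[0, 0, 0, 0]
Initial: VV[2]=[0, 0, 0, 0]
Initial: VV[3]=[0, 0, 0, 0]
Event 1: SEND 2->0: VV[2][2]++ -> VV[2]=[0, 0, 1, 0], msg_vec=[0, 0, 1, 0]; VV[0]=max(VV[0],msg_vec) then VV[0][0]++ -> VV[0]=[1, 0, 1, 0]
Event 2: LOCAL 0: VV[0][0]++ -> VV[0]=[2, 0, 1, 0]
Event 3: LOCAL 1: VV[1][1]++ -> VV[1]=[0, 1, 0, 0]
Event 4: SEND 0->1: VV[0][0]++ -> VV[0]=[3, 0, 1, 0], msg_vec=[3, 0, 1, 0]; VV[1]=max(VV[1],msg_vec) then VV[1][1]++ -> VV[1]=[3, 2, 1, 0]
Event 5: LOCAL 3: VV[3][3]++ -> VV[3]=[0, 0, 0, 1]
Event 6: SEND 0->2: VV[0][0]++ -> VV[0]=[4, 0, 1, 0], msg_vec=[4, 0, 1, 0]; VV[2]=max(VV[2],msg_vec) then VV[2][2]++ -> VV[2]=[4, 0, 2, 0]
Event 7: LOCAL 3: VV[3][3]++ -> VV[3]=[0, 0, 0, 2]
Final vectors: VV[0]=[4, 0, 1, 0]; VV[1]=[3, 2, 1, 0]; VV[2]=[4, 0, 2, 0]; VV[3]=[0, 0, 0, 2]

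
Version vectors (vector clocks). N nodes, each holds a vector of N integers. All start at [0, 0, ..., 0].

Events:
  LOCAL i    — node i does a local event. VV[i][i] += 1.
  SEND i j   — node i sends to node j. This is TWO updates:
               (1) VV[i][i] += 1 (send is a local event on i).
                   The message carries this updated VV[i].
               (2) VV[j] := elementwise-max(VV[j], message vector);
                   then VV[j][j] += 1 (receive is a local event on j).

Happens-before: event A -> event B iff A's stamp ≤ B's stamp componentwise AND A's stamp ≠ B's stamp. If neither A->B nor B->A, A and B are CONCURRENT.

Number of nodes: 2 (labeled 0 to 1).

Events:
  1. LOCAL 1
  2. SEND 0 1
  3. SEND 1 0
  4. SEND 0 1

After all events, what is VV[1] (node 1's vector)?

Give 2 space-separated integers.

Initial: VV[0]=[0, 0]
Initial: VV[1]=[0, 0]
Event 1: LOCAL 1: VV[1][1]++ -> VV[1]=[0, 1]
Event 2: SEND 0->1: VV[0][0]++ -> VV[0]=[1, 0], msg_vec=[1, 0]; VV[1]=max(VV[1],msg_vec) then VV[1][1]++ -> VV[1]=[1, 2]
Event 3: SEND 1->0: VV[1][1]++ -> VV[1]=[1, 3], msg_vec=[1, 3]; VV[0]=max(VV[0],msg_vec) then VV[0][0]++ -> VV[0]=[2, 3]
Event 4: SEND 0->1: VV[0][0]++ -> VV[0]=[3, 3], msg_vec=[3, 3]; VV[1]=max(VV[1],msg_vec) then VV[1][1]++ -> VV[1]=[3, 4]
Final vectors: VV[0]=[3, 3]; VV[1]=[3, 4]

Answer: 3 4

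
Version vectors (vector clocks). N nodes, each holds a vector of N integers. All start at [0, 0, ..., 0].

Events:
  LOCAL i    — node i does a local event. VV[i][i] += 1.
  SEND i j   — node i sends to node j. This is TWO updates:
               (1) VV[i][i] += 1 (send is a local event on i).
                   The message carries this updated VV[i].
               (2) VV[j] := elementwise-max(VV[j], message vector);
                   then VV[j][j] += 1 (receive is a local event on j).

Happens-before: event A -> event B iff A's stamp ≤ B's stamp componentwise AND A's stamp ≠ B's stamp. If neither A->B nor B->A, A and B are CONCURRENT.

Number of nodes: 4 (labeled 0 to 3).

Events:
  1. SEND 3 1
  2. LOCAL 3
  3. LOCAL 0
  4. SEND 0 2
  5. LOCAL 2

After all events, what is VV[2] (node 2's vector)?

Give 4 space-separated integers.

Answer: 2 0 2 0

Derivation:
Initial: VV[0]=[0, 0, 0, 0]
Initial: VV[1]=[0, 0, 0, 0]
Initial: VV[2]=[0, 0, 0, 0]
Initial: VV[3]=[0, 0, 0, 0]
Event 1: SEND 3->1: VV[3][3]++ -> VV[3]=[0, 0, 0, 1], msg_vec=[0, 0, 0, 1]; VV[1]=max(VV[1],msg_vec) then VV[1][1]++ -> VV[1]=[0, 1, 0, 1]
Event 2: LOCAL 3: VV[3][3]++ -> VV[3]=[0, 0, 0, 2]
Event 3: LOCAL 0: VV[0][0]++ -> VV[0]=[1, 0, 0, 0]
Event 4: SEND 0->2: VV[0][0]++ -> VV[0]=[2, 0, 0, 0], msg_vec=[2, 0, 0, 0]; VV[2]=max(VV[2],msg_vec) then VV[2][2]++ -> VV[2]=[2, 0, 1, 0]
Event 5: LOCAL 2: VV[2][2]++ -> VV[2]=[2, 0, 2, 0]
Final vectors: VV[0]=[2, 0, 0, 0]; VV[1]=[0, 1, 0, 1]; VV[2]=[2, 0, 2, 0]; VV[3]=[0, 0, 0, 2]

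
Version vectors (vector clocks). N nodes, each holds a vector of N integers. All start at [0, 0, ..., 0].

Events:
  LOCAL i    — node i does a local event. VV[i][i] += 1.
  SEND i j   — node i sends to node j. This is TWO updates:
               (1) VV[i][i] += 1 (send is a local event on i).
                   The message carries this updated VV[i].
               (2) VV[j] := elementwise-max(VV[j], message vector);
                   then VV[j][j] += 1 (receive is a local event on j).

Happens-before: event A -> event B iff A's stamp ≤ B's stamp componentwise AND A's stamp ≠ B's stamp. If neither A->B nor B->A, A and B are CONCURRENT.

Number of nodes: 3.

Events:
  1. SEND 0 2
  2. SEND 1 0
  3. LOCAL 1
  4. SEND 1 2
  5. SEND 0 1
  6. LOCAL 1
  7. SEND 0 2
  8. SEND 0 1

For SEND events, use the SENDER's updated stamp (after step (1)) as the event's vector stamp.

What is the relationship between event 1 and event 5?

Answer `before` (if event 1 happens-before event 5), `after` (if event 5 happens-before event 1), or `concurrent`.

Initial: VV[0]=[0, 0, 0]
Initial: VV[1]=[0, 0, 0]
Initial: VV[2]=[0, 0, 0]
Event 1: SEND 0->2: VV[0][0]++ -> VV[0]=[1, 0, 0], msg_vec=[1, 0, 0]; VV[2]=max(VV[2],msg_vec) then VV[2][2]++ -> VV[2]=[1, 0, 1]
Event 2: SEND 1->0: VV[1][1]++ -> VV[1]=[0, 1, 0], msg_vec=[0, 1, 0]; VV[0]=max(VV[0],msg_vec) then VV[0][0]++ -> VV[0]=[2, 1, 0]
Event 3: LOCAL 1: VV[1][1]++ -> VV[1]=[0, 2, 0]
Event 4: SEND 1->2: VV[1][1]++ -> VV[1]=[0, 3, 0], msg_vec=[0, 3, 0]; VV[2]=max(VV[2],msg_vec) then VV[2][2]++ -> VV[2]=[1, 3, 2]
Event 5: SEND 0->1: VV[0][0]++ -> VV[0]=[3, 1, 0], msg_vec=[3, 1, 0]; VV[1]=max(VV[1],msg_vec) then VV[1][1]++ -> VV[1]=[3, 4, 0]
Event 6: LOCAL 1: VV[1][1]++ -> VV[1]=[3, 5, 0]
Event 7: SEND 0->2: VV[0][0]++ -> VV[0]=[4, 1, 0], msg_vec=[4, 1, 0]; VV[2]=max(VV[2],msg_vec) then VV[2][2]++ -> VV[2]=[4, 3, 3]
Event 8: SEND 0->1: VV[0][0]++ -> VV[0]=[5, 1, 0], msg_vec=[5, 1, 0]; VV[1]=max(VV[1],msg_vec) then VV[1][1]++ -> VV[1]=[5, 6, 0]
Event 1 stamp: [1, 0, 0]
Event 5 stamp: [3, 1, 0]
[1, 0, 0] <= [3, 1, 0]? True
[3, 1, 0] <= [1, 0, 0]? False
Relation: before

Answer: before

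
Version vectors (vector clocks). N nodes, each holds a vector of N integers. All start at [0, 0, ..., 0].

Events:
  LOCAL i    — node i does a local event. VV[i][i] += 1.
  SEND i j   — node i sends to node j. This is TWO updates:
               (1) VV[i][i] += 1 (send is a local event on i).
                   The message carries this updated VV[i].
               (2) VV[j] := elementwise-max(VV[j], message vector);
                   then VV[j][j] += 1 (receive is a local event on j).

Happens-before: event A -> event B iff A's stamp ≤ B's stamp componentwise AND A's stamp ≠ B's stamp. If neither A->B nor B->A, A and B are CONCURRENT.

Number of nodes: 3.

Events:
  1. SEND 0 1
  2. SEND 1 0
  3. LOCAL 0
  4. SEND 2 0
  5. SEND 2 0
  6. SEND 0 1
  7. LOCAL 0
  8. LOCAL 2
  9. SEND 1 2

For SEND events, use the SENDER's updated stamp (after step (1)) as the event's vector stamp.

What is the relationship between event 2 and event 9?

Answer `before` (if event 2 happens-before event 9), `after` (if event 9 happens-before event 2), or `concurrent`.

Initial: VV[0]=[0, 0, 0]
Initial: VV[1]=[0, 0, 0]
Initial: VV[2]=[0, 0, 0]
Event 1: SEND 0->1: VV[0][0]++ -> VV[0]=[1, 0, 0], msg_vec=[1, 0, 0]; VV[1]=max(VV[1],msg_vec) then VV[1][1]++ -> VV[1]=[1, 1, 0]
Event 2: SEND 1->0: VV[1][1]++ -> VV[1]=[1, 2, 0], msg_vec=[1, 2, 0]; VV[0]=max(VV[0],msg_vec) then VV[0][0]++ -> VV[0]=[2, 2, 0]
Event 3: LOCAL 0: VV[0][0]++ -> VV[0]=[3, 2, 0]
Event 4: SEND 2->0: VV[2][2]++ -> VV[2]=[0, 0, 1], msg_vec=[0, 0, 1]; VV[0]=max(VV[0],msg_vec) then VV[0][0]++ -> VV[0]=[4, 2, 1]
Event 5: SEND 2->0: VV[2][2]++ -> VV[2]=[0, 0, 2], msg_vec=[0, 0, 2]; VV[0]=max(VV[0],msg_vec) then VV[0][0]++ -> VV[0]=[5, 2, 2]
Event 6: SEND 0->1: VV[0][0]++ -> VV[0]=[6, 2, 2], msg_vec=[6, 2, 2]; VV[1]=max(VV[1],msg_vec) then VV[1][1]++ -> VV[1]=[6, 3, 2]
Event 7: LOCAL 0: VV[0][0]++ -> VV[0]=[7, 2, 2]
Event 8: LOCAL 2: VV[2][2]++ -> VV[2]=[0, 0, 3]
Event 9: SEND 1->2: VV[1][1]++ -> VV[1]=[6, 4, 2], msg_vec=[6, 4, 2]; VV[2]=max(VV[2],msg_vec) then VV[2][2]++ -> VV[2]=[6, 4, 4]
Event 2 stamp: [1, 2, 0]
Event 9 stamp: [6, 4, 2]
[1, 2, 0] <= [6, 4, 2]? True
[6, 4, 2] <= [1, 2, 0]? False
Relation: before

Answer: before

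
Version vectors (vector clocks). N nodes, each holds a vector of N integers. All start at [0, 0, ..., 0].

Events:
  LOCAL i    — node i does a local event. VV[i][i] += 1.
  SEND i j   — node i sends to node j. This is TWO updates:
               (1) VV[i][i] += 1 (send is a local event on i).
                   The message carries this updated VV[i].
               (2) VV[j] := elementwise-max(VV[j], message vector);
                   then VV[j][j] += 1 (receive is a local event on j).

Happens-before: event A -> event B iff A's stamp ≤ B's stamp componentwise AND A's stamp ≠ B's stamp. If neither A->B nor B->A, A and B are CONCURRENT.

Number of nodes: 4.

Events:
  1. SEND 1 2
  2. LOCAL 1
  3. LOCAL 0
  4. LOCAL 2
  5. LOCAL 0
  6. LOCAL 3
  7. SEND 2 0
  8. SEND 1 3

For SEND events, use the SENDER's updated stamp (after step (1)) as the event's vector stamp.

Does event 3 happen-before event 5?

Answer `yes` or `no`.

Initial: VV[0]=[0, 0, 0, 0]
Initial: VV[1]=[0, 0, 0, 0]
Initial: VV[2]=[0, 0, 0, 0]
Initial: VV[3]=[0, 0, 0, 0]
Event 1: SEND 1->2: VV[1][1]++ -> VV[1]=[0, 1, 0, 0], msg_vec=[0, 1, 0, 0]; VV[2]=max(VV[2],msg_vec) then VV[2][2]++ -> VV[2]=[0, 1, 1, 0]
Event 2: LOCAL 1: VV[1][1]++ -> VV[1]=[0, 2, 0, 0]
Event 3: LOCAL 0: VV[0][0]++ -> VV[0]=[1, 0, 0, 0]
Event 4: LOCAL 2: VV[2][2]++ -> VV[2]=[0, 1, 2, 0]
Event 5: LOCAL 0: VV[0][0]++ -> VV[0]=[2, 0, 0, 0]
Event 6: LOCAL 3: VV[3][3]++ -> VV[3]=[0, 0, 0, 1]
Event 7: SEND 2->0: VV[2][2]++ -> VV[2]=[0, 1, 3, 0], msg_vec=[0, 1, 3, 0]; VV[0]=max(VV[0],msg_vec) then VV[0][0]++ -> VV[0]=[3, 1, 3, 0]
Event 8: SEND 1->3: VV[1][1]++ -> VV[1]=[0, 3, 0, 0], msg_vec=[0, 3, 0, 0]; VV[3]=max(VV[3],msg_vec) then VV[3][3]++ -> VV[3]=[0, 3, 0, 2]
Event 3 stamp: [1, 0, 0, 0]
Event 5 stamp: [2, 0, 0, 0]
[1, 0, 0, 0] <= [2, 0, 0, 0]? True. Equal? False. Happens-before: True

Answer: yes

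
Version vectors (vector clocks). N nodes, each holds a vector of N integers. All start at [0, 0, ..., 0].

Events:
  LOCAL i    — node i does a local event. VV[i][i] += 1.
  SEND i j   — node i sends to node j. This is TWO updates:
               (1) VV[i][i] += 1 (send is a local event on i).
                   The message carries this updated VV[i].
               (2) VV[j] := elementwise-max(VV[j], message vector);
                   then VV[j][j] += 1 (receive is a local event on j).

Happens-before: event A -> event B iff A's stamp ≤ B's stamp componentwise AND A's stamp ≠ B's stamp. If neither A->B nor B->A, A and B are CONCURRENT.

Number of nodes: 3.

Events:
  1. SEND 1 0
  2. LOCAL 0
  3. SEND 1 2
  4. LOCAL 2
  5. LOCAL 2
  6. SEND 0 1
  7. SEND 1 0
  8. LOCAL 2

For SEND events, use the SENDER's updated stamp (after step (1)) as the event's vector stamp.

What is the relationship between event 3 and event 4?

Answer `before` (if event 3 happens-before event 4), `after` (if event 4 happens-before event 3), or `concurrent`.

Answer: before

Derivation:
Initial: VV[0]=[0, 0, 0]
Initial: VV[1]=[0, 0, 0]
Initial: VV[2]=[0, 0, 0]
Event 1: SEND 1->0: VV[1][1]++ -> VV[1]=[0, 1, 0], msg_vec=[0, 1, 0]; VV[0]=max(VV[0],msg_vec) then VV[0][0]++ -> VV[0]=[1, 1, 0]
Event 2: LOCAL 0: VV[0][0]++ -> VV[0]=[2, 1, 0]
Event 3: SEND 1->2: VV[1][1]++ -> VV[1]=[0, 2, 0], msg_vec=[0, 2, 0]; VV[2]=max(VV[2],msg_vec) then VV[2][2]++ -> VV[2]=[0, 2, 1]
Event 4: LOCAL 2: VV[2][2]++ -> VV[2]=[0, 2, 2]
Event 5: LOCAL 2: VV[2][2]++ -> VV[2]=[0, 2, 3]
Event 6: SEND 0->1: VV[0][0]++ -> VV[0]=[3, 1, 0], msg_vec=[3, 1, 0]; VV[1]=max(VV[1],msg_vec) then VV[1][1]++ -> VV[1]=[3, 3, 0]
Event 7: SEND 1->0: VV[1][1]++ -> VV[1]=[3, 4, 0], msg_vec=[3, 4, 0]; VV[0]=max(VV[0],msg_vec) then VV[0][0]++ -> VV[0]=[4, 4, 0]
Event 8: LOCAL 2: VV[2][2]++ -> VV[2]=[0, 2, 4]
Event 3 stamp: [0, 2, 0]
Event 4 stamp: [0, 2, 2]
[0, 2, 0] <= [0, 2, 2]? True
[0, 2, 2] <= [0, 2, 0]? False
Relation: before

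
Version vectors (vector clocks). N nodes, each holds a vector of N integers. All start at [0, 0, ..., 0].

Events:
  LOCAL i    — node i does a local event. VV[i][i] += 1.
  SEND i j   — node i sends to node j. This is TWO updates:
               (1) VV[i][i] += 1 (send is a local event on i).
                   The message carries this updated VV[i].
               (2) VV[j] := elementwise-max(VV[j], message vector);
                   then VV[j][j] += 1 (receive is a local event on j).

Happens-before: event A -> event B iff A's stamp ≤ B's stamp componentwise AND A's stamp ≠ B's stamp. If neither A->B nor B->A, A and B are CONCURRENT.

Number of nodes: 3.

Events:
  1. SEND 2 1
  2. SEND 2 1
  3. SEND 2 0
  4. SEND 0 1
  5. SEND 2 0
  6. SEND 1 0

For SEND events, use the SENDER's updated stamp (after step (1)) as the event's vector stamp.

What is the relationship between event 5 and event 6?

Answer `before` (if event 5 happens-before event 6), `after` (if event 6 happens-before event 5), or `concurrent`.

Answer: concurrent

Derivation:
Initial: VV[0]=[0, 0, 0]
Initial: VV[1]=[0, 0, 0]
Initial: VV[2]=[0, 0, 0]
Event 1: SEND 2->1: VV[2][2]++ -> VV[2]=[0, 0, 1], msg_vec=[0, 0, 1]; VV[1]=max(VV[1],msg_vec) then VV[1][1]++ -> VV[1]=[0, 1, 1]
Event 2: SEND 2->1: VV[2][2]++ -> VV[2]=[0, 0, 2], msg_vec=[0, 0, 2]; VV[1]=max(VV[1],msg_vec) then VV[1][1]++ -> VV[1]=[0, 2, 2]
Event 3: SEND 2->0: VV[2][2]++ -> VV[2]=[0, 0, 3], msg_vec=[0, 0, 3]; VV[0]=max(VV[0],msg_vec) then VV[0][0]++ -> VV[0]=[1, 0, 3]
Event 4: SEND 0->1: VV[0][0]++ -> VV[0]=[2, 0, 3], msg_vec=[2, 0, 3]; VV[1]=max(VV[1],msg_vec) then VV[1][1]++ -> VV[1]=[2, 3, 3]
Event 5: SEND 2->0: VV[2][2]++ -> VV[2]=[0, 0, 4], msg_vec=[0, 0, 4]; VV[0]=max(VV[0],msg_vec) then VV[0][0]++ -> VV[0]=[3, 0, 4]
Event 6: SEND 1->0: VV[1][1]++ -> VV[1]=[2, 4, 3], msg_vec=[2, 4, 3]; VV[0]=max(VV[0],msg_vec) then VV[0][0]++ -> VV[0]=[4, 4, 4]
Event 5 stamp: [0, 0, 4]
Event 6 stamp: [2, 4, 3]
[0, 0, 4] <= [2, 4, 3]? False
[2, 4, 3] <= [0, 0, 4]? False
Relation: concurrent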